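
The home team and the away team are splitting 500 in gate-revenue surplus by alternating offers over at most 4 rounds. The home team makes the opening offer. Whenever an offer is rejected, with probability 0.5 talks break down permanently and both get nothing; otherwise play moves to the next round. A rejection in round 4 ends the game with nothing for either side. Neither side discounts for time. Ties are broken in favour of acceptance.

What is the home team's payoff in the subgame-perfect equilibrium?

312.5

By backward induction:
Round 4 (the away team proposes): the home team will accept anything ≥ 0, so the away team offers 0 and keeps 500.
Round 3 (the home team proposes): rejecting gives the away team an expected 0.5 × 500 = 250. The home team offers 250 and keeps 500 − 250 = 250.
Round 2 (the away team proposes): rejecting gives the home team an expected 0.5 × 250 = 125; the away team offers that and keeps 375.
Round 1 (the home team proposes): rejecting gives the away team an expected 0.5 × 375 = 187.5; the home team offers that and keeps 312.5.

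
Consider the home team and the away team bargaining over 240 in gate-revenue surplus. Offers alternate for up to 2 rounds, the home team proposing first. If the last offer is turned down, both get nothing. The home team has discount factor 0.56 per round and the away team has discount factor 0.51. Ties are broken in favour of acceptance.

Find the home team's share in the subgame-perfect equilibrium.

Round 2 (the away team proposes): the home team will accept anything ≥ 0, so the away team offers 0 and keeps 240.
Round 1 (the home team proposes): the away team can get 240 next round, worth 0.51 × 240 = 122.4 now; the home team offers that and keeps 117.6.

117.6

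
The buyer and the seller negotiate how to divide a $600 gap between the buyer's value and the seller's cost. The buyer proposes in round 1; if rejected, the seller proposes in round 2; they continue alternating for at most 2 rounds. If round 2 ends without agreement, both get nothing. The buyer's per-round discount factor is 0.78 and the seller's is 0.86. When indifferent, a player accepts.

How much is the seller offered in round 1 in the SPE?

Round 2 (the seller proposes): the buyer will accept anything ≥ 0, so the seller offers 0 and keeps 600.
Round 1 (the buyer proposes): the seller can get 600 next round, worth 0.86 × 600 = 516 now; the buyer offers that and keeps 84.

516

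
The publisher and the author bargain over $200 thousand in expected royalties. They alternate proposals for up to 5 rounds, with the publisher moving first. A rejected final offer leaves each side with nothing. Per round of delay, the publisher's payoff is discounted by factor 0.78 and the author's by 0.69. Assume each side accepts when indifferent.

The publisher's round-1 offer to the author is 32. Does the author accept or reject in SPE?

Round 5 (the publisher proposes): rejection yields 0 for the author; the publisher offers 0 and keeps 200.
Round 4 (the author proposes): the publisher can get 200 next round, worth 0.78 × 200 = 156 now. The author offers 156 and keeps 200 − 156 = 44.
Round 3 (the publisher proposes): the author can get 44 next round, worth 0.69 × 44 = 30.36 now; the publisher offers that and keeps 169.64.
Round 2 (the author proposes): the publisher can get 169.64 next round, worth 0.78 × 169.64 = 132.3192 now. The author offers 132.3192 and keeps 200 − 132.3192 = 67.6808.
So by rejecting in round 1, the author gets 67.6808 next round, worth 0.69 × 67.6808 = 46.699752 now.
Offer 32 < 46.699752, so the author rejects.

Reject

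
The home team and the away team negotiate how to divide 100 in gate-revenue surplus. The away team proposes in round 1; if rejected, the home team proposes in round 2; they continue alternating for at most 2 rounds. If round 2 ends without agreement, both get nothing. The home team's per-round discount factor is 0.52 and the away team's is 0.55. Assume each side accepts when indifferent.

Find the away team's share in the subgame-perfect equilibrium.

48

Solve by backward induction from round 2.
Round 2 (the home team proposes): the away team will accept anything ≥ 0, so the home team offers 0 and keeps 100.
Round 1 (the away team proposes): the home team can get 100 next round, worth 0.52 × 100 = 52 now. The away team offers 52 and keeps 100 − 52 = 48.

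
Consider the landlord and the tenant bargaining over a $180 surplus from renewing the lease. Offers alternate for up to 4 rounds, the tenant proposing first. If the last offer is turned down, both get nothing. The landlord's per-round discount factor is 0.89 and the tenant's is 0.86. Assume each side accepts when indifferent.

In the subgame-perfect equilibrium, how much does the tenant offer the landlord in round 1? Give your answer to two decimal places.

Round 4 (the landlord proposes): the tenant will accept anything ≥ 0, so the landlord offers 0 and keeps 180.
Round 3 (the tenant proposes): the landlord can get 180 next round, worth 0.89 × 180 = 160.2 now. The tenant offers 160.2 and keeps 180 − 160.2 = 19.8.
Round 2 (the landlord proposes): the tenant can get 19.8 next round, worth 0.86 × 19.8 = 17.028 now; the landlord offers that and keeps 162.972.
Round 1 (the tenant proposes): the landlord can get 162.972 next round, worth 0.89 × 162.972 = 145.04508 now. The tenant offers 145.04508 and keeps 180 − 145.04508 = 34.95492.

145.05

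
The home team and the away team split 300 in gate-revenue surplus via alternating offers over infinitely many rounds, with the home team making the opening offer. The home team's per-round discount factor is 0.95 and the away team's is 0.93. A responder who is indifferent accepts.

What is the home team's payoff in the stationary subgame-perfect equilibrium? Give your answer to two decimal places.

Let x be the home team's share when the home team proposes and y be the away team's share when the away team proposes.
The away team accepts iff offered ≥ 0.93·y, so x = 300 − 0.93y. Symmetrically y = 300 − 0.95x.
Substituting: x = 300 − 0.93(300 − 0.95x), giving x(1 − 0.95·0.93) = 300(1 − 0.93).
So x = 300 × 0.07 / 0.1165 ≈ 180.2575, and the away team receives 300 − x ≈ 119.7425.

180.26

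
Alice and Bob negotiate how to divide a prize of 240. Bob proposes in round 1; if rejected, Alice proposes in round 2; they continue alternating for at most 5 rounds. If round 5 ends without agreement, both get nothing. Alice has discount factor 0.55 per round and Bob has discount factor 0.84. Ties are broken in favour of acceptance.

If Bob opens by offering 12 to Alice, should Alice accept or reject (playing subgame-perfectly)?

Round 5 (Bob proposes): Alice will accept anything ≥ 0, so Bob offers 0 and keeps 240.
Round 4 (Alice proposes): Bob can get 240 next round, worth 0.84 × 240 = 201.6 now, so Alice offers 201.6, keeping 38.4.
Round 3 (Bob proposes): Alice can get 38.4 next round, worth 0.55 × 38.4 = 21.12 now. Bob offers 21.12 and keeps 240 − 21.12 = 218.88.
Round 2 (Alice proposes): Bob can get 218.88 next round, worth 0.84 × 218.88 = 183.8592 now, so Alice offers 183.8592, keeping 56.1408.
So by rejecting in round 1, Alice gets 56.1408 next round, worth 0.55 × 56.1408 = 30.87744 now.
Offer 12 < 30.87744, so Alice rejects.

Reject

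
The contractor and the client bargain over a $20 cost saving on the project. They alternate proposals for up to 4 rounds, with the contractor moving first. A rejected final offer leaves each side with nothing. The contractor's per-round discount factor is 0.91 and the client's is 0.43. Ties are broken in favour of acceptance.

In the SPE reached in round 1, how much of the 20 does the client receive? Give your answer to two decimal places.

Work backward from the last round.
Round 4 (the client proposes): rejection yields 0 for the contractor; the client offers 0 and keeps 20.
Round 3 (the contractor proposes): the client can get 20 next round, worth 0.43 × 20 = 8.6 now; the contractor offers that and keeps 11.4.
Round 2 (the client proposes): the contractor can get 11.4 next round, worth 0.91 × 11.4 = 10.374 now. The client offers 10.374 and keeps 20 − 10.374 = 9.626.
Round 1 (the contractor proposes): the client can get 9.626 next round, worth 0.43 × 9.626 = 4.13918 now, so the contractor offers 4.13918, keeping 15.86082.

4.14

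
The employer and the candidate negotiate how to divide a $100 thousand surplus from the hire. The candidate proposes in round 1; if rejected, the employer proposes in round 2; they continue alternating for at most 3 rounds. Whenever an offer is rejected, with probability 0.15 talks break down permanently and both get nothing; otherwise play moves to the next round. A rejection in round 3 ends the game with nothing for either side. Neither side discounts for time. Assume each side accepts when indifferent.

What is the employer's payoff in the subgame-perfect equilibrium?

12.75

Round 3 (the candidate proposes): the employer will accept anything ≥ 0, so the candidate offers 0 and keeps 100.
Round 2 (the employer proposes): rejecting gives the candidate an expected 0.85 × 100 = 85. The employer offers 85 and keeps 100 − 85 = 15.
Round 1 (the candidate proposes): rejecting gives the employer an expected 0.85 × 15 = 12.75; the candidate offers that and keeps 87.25.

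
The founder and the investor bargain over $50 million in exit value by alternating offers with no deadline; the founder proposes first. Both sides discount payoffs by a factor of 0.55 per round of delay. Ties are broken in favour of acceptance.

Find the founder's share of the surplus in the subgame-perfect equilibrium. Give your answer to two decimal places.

32.26

Let x be the founder's share when the founder proposes and y be the investor's share when the investor proposes.
The investor accepts iff offered ≥ 0.55·y, so x = 50 − 0.55y. Symmetrically y = 50 − 0.55x.
Substituting: x = 50 − 0.55(50 − 0.55x), giving x(1 − 0.55·0.55) = 50(1 − 0.55).
So x = 50 × 0.45 / 0.6975 ≈ 32.2581, and the investor receives 50 − x ≈ 17.7419.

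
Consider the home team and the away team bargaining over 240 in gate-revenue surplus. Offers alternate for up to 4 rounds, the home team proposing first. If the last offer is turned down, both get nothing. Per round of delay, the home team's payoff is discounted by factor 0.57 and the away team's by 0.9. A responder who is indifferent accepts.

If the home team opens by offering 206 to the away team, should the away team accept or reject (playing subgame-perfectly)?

Accept

Round 4 (the away team proposes): rejection yields 0 for the home team; the away team offers 0 and keeps 240.
Round 3 (the home team proposes): the away team can get 240 next round, worth 0.9 × 240 = 216 now, so the home team offers 216, keeping 24.
Round 2 (the away team proposes): the home team can get 24 next round, worth 0.57 × 24 = 13.68 now. The away team offers 13.68 and keeps 240 − 13.68 = 226.32.
So by rejecting in round 1, the away team gets 226.32 next round, worth 0.9 × 226.32 = 203.688 now.
Offer 206 ≥ 203.688, so the away team accepts.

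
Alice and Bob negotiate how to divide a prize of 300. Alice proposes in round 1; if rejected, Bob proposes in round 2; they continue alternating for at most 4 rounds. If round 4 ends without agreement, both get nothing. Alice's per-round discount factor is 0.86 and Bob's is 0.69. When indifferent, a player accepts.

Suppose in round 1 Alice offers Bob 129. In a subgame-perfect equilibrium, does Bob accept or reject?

Reject

Work out Bob's continuation value if the offer is rejected.
Round 4 (Bob proposes): Alice will accept anything ≥ 0, so Bob offers 0 and keeps 300.
Round 3 (Alice proposes): Bob can get 300 next round, worth 0.69 × 300 = 207 now, so Alice offers 207, keeping 93.
Round 2 (Bob proposes): Alice can get 93 next round, worth 0.86 × 93 = 79.98 now. Bob offers 79.98 and keeps 300 − 79.98 = 220.02.
So by rejecting in round 1, Bob gets 220.02 next round, worth 0.69 × 220.02 = 151.8138 now.
Offer 129 < 151.8138, so Bob rejects.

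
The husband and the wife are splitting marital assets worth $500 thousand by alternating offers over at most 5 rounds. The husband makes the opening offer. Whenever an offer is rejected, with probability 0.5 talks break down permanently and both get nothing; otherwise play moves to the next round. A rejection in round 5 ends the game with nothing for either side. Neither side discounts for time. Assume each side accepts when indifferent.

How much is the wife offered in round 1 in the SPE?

156.25

Round 5 (the husband proposes): the wife will accept anything ≥ 0, so the husband offers 0 and keeps 500.
Round 4 (the wife proposes): rejecting gives the husband an expected 0.5 × 500 = 250, so the wife offers 250, keeping 250.
Round 3 (the husband proposes): rejecting gives the wife an expected 0.5 × 250 = 125. The husband offers 125 and keeps 500 − 125 = 375.
Round 2 (the wife proposes): rejecting gives the husband an expected 0.5 × 375 = 187.5. The wife offers 187.5 and keeps 500 − 187.5 = 312.5.
Round 1 (the husband proposes): rejecting gives the wife an expected 0.5 × 312.5 = 156.25; the husband offers that and keeps 343.75.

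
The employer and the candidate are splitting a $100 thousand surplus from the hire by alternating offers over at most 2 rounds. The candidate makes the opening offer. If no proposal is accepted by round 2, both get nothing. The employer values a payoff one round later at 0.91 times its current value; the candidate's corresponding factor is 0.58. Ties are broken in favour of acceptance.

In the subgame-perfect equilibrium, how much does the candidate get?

9

Round 2 (the employer proposes): the candidate will accept anything ≥ 0, so the employer offers 0 and keeps 100.
Round 1 (the candidate proposes): the employer can get 100 next round, worth 0.91 × 100 = 91 now; the candidate offers that and keeps 9.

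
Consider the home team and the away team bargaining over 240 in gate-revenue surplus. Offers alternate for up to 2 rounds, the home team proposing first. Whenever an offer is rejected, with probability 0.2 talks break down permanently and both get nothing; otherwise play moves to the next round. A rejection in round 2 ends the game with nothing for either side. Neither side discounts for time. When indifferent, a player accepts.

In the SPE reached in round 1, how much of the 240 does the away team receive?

192

Round 2 (the away team proposes): rejection yields 0 for the home team; the away team offers 0 and keeps 240.
Round 1 (the home team proposes): rejecting gives the away team an expected 0.8 × 240 = 192, so the home team offers 192, keeping 48.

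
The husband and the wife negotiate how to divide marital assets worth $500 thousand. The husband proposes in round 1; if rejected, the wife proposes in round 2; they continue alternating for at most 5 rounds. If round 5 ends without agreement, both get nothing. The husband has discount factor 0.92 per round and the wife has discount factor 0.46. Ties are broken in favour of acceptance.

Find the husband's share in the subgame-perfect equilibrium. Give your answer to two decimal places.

473.81

Round 5 (the husband proposes): rejection yields 0 for the wife; the husband offers 0 and keeps 500.
Round 4 (the wife proposes): the husband can get 500 next round, worth 0.92 × 500 = 460 now. The wife offers 460 and keeps 500 − 460 = 40.
Round 3 (the husband proposes): the wife can get 40 next round, worth 0.46 × 40 = 18.4 now; the husband offers that and keeps 481.6.
Round 2 (the wife proposes): the husband can get 481.6 next round, worth 0.92 × 481.6 = 443.072 now. The wife offers 443.072 and keeps 500 − 443.072 = 56.928.
Round 1 (the husband proposes): the wife can get 56.928 next round, worth 0.46 × 56.928 = 26.18688 now; the husband offers that and keeps 473.81312.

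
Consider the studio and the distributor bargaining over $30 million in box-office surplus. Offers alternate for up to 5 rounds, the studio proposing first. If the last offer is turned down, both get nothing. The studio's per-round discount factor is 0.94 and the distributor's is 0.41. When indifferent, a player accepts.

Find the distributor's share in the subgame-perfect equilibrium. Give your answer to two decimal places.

Round 5 (the studio proposes): the distributor will accept anything ≥ 0, so the studio offers 0 and keeps 30.
Round 4 (the distributor proposes): the studio can get 30 next round, worth 0.94 × 30 = 28.2 now. The distributor offers 28.2 and keeps 30 − 28.2 = 1.8.
Round 3 (the studio proposes): the distributor can get 1.8 next round, worth 0.41 × 1.8 = 0.738 now, so the studio offers 0.738, keeping 29.262.
Round 2 (the distributor proposes): the studio can get 29.262 next round, worth 0.94 × 29.262 = 27.50628 now. The distributor offers 27.50628 and keeps 30 − 27.50628 = 2.49372.
Round 1 (the studio proposes): the distributor can get 2.49372 next round, worth 0.41 × 2.49372 = 1.0224252 now. The studio offers 1.0224252 and keeps 30 − 1.0224252 = 28.9775748.

1.02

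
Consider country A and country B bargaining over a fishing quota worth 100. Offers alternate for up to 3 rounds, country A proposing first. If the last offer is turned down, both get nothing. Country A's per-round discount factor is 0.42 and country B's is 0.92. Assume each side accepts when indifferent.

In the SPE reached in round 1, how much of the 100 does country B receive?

53.36

Solve by backward induction from round 3.
Round 3 (country A proposes): country B will accept anything ≥ 0, so country A offers 0 and keeps 100.
Round 2 (country B proposes): country A can get 100 next round, worth 0.42 × 100 = 42 now; country B offers that and keeps 58.
Round 1 (country A proposes): country B can get 58 next round, worth 0.92 × 58 = 53.36 now, so country A offers 53.36, keeping 46.64.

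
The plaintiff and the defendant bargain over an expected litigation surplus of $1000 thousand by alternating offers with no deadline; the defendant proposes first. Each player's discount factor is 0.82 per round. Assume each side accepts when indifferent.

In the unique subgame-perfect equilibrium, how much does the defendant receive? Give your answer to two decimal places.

549.45

When the defendant proposes, the plaintiff accepts any offer worth at least 0.82 times what the plaintiff would get by proposing next round; and vice versa.
This gives x = 1000 − 0.82y and y = 1000 − 0.82x, where x and y are each side's share when it proposes.
Hence (1 − 0.82·0.82)x = 1000(1 − 0.82), i.e. 0.3276·x = 180.
x ≈ 549.4505; the plaintiff's share is 1000 − x ≈ 450.5495.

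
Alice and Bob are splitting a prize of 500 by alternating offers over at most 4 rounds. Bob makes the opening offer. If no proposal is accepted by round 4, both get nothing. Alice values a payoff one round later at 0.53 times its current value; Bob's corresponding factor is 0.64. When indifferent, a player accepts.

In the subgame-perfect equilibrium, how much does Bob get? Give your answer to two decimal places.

Round 4 (Alice proposes): rejection yields 0 for Bob; Alice offers 0 and keeps 500.
Round 3 (Bob proposes): Alice can get 500 next round, worth 0.53 × 500 = 265 now; Bob offers that and keeps 235.
Round 2 (Alice proposes): Bob can get 235 next round, worth 0.64 × 235 = 150.4 now, so Alice offers 150.4, keeping 349.6.
Round 1 (Bob proposes): Alice can get 349.6 next round, worth 0.53 × 349.6 = 185.288 now. Bob offers 185.288 and keeps 500 − 185.288 = 314.712.

314.71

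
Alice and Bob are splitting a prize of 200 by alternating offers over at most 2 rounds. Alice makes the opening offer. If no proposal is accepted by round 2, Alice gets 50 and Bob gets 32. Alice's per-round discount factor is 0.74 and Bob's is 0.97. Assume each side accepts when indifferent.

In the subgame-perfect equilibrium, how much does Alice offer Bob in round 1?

By backward induction:
Round 2 (Bob proposes): Alice gets 50 if talks fail, so Bob offers 50 and keeps 150.
Round 1 (Alice proposes): Bob can get 150 next round, worth 0.97 × 150 = 145.5 now, so Alice offers 145.5, keeping 54.5.

145.5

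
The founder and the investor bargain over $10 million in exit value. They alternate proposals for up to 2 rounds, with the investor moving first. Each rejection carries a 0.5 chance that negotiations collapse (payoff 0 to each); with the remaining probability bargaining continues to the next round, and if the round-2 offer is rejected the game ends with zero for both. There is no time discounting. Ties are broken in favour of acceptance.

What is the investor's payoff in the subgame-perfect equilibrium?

Round 2 (the founder proposes): the investor will accept anything ≥ 0, so the founder offers 0 and keeps 10.
Round 1 (the investor proposes): rejecting gives the founder an expected 0.5 × 10 = 5; the investor offers that and keeps 5.

5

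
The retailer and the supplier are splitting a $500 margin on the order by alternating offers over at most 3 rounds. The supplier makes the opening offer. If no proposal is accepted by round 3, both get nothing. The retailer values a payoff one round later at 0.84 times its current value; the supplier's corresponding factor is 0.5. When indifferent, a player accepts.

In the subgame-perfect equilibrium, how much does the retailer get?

By backward induction:
Round 3 (the supplier proposes): rejection yields 0 for the retailer; the supplier offers 0 and keeps 500.
Round 2 (the retailer proposes): the supplier can get 500 next round, worth 0.5 × 500 = 250 now; the retailer offers that and keeps 250.
Round 1 (the supplier proposes): the retailer can get 250 next round, worth 0.84 × 250 = 210 now. The supplier offers 210 and keeps 500 − 210 = 290.

210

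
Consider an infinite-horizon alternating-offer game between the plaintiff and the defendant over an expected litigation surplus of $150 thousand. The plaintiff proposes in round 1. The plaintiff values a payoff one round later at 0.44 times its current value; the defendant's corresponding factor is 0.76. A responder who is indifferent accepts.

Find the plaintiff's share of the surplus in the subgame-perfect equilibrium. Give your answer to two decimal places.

54.09

Let x be the plaintiff's share when the plaintiff proposes and y be the defendant's share when the defendant proposes.
The defendant accepts iff offered ≥ 0.76·y, so x = 150 − 0.76y. Symmetrically y = 150 − 0.44x.
Substituting: x = 150 − 0.76(150 − 0.44x), giving x(1 − 0.44·0.76) = 150(1 − 0.76).
So x = 150 × 0.24 / 0.6656 ≈ 54.0865, and the defendant receives 150 − x ≈ 95.9135.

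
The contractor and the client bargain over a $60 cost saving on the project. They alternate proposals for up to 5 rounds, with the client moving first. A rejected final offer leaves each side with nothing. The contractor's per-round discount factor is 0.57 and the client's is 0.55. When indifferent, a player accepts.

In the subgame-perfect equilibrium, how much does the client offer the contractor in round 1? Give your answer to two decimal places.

20.21

Solve by backward induction from round 5.
Round 5 (the client proposes): the contractor will accept anything ≥ 0, so the client offers 0 and keeps 60.
Round 4 (the contractor proposes): the client can get 60 next round, worth 0.55 × 60 = 33 now; the contractor offers that and keeps 27.
Round 3 (the client proposes): the contractor can get 27 next round, worth 0.57 × 27 = 15.39 now. The client offers 15.39 and keeps 60 − 15.39 = 44.61.
Round 2 (the contractor proposes): the client can get 44.61 next round, worth 0.55 × 44.61 = 24.5355 now. The contractor offers 24.5355 and keeps 60 − 24.5355 = 35.4645.
Round 1 (the client proposes): the contractor can get 35.4645 next round, worth 0.57 × 35.4645 = 20.214765 now, so the client offers 20.214765, keeping 39.785235.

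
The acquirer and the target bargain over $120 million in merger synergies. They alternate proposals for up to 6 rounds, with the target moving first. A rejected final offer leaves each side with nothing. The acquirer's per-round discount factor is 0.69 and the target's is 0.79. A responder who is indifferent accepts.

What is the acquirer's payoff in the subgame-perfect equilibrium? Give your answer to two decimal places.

51.47

Round 6 (the acquirer proposes): the target will accept anything ≥ 0, so the acquirer offers 0 and keeps 120.
Round 5 (the target proposes): the acquirer can get 120 next round, worth 0.69 × 120 = 82.8 now. The target offers 82.8 and keeps 120 − 82.8 = 37.2.
Round 4 (the acquirer proposes): the target can get 37.2 next round, worth 0.79 × 37.2 = 29.388 now. The acquirer offers 29.388 and keeps 120 − 29.388 = 90.612.
Round 3 (the target proposes): the acquirer can get 90.612 next round, worth 0.69 × 90.612 = 62.52228 now; the target offers that and keeps 57.47772.
Round 2 (the acquirer proposes): the target can get 57.47772 next round, worth 0.79 × 57.47772 = 45.4073988 now. The acquirer offers 45.4073988 and keeps 120 − 45.4073988 = 74.5926012.
Round 1 (the target proposes): the acquirer can get 74.5926012 next round, worth 0.69 × 74.5926012 = 51.468894828 now, so the target offers 51.468894828, keeping 68.531105172.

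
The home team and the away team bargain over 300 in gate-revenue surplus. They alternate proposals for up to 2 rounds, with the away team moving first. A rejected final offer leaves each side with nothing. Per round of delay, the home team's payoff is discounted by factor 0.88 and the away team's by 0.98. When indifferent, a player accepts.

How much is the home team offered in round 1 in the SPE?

264

Work backward from the last round.
Round 2 (the home team proposes): rejection yields 0 for the away team; the home team offers 0 and keeps 300.
Round 1 (the away team proposes): the home team can get 300 next round, worth 0.88 × 300 = 264 now; the away team offers that and keeps 36.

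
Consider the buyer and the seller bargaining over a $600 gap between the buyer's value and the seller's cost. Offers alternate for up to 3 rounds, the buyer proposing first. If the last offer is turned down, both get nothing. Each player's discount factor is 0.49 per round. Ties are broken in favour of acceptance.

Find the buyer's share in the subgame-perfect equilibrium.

Round 3 (the buyer proposes): the seller will accept anything ≥ 0, so the buyer offers 0 and keeps 600.
Round 2 (the seller proposes): the buyer can get 600 next round, worth 0.49 × 600 = 294 now. The seller offers 294 and keeps 600 − 294 = 306.
Round 1 (the buyer proposes): the seller can get 306 next round, worth 0.49 × 306 = 149.94 now; the buyer offers that and keeps 450.06.

450.06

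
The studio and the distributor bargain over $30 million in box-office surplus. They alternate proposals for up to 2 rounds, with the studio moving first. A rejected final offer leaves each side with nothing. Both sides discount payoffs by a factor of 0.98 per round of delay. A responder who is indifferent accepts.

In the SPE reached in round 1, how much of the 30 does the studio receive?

Work backward from the last round.
Round 2 (the distributor proposes): the studio will accept anything ≥ 0, so the distributor offers 0 and keeps 30.
Round 1 (the studio proposes): the distributor can get 30 next round, worth 0.98 × 30 = 29.4 now; the studio offers that and keeps 0.6.

0.6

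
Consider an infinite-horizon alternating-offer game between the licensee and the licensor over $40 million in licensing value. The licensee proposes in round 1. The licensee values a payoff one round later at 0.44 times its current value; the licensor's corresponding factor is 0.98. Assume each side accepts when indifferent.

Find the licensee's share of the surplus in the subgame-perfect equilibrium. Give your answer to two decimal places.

1.41

When the licensee proposes, the licensor accepts any offer worth at least 0.98 times what the licensor would get by proposing next round; and vice versa.
This gives x = 40 − 0.98y and y = 40 − 0.44x, where x and y are each side's share when it proposes.
Hence (1 − 0.98·0.44)x = 40(1 − 0.98), i.e. 0.5688·x = 0.8.
x ≈ 1.4065; the licensor's share is 40 − x ≈ 38.5935.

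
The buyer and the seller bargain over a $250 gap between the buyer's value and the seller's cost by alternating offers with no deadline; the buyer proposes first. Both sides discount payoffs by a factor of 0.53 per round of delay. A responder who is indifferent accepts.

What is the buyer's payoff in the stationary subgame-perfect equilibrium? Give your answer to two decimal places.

163.40

In a stationary SPE each proposer offers the other exactly their discounted continuation value.
If the buyer keeps x when proposing and the seller keeps y when proposing, then x = 250 − 0.53y and y = 250 − 0.53x.
Solving: x = 250(1 − 0.53) / (1 − 0.53·0.53) = 117.5 / 0.7191 ≈ 163.3987.
The seller gets 250 − 163.3987 ≈ 86.6013.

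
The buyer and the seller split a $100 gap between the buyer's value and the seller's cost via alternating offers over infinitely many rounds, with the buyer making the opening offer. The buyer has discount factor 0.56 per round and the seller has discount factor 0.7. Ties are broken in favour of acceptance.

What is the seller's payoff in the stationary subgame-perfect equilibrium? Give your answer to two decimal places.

In a stationary SPE each proposer offers the other exactly their discounted continuation value.
If the buyer keeps x when proposing and the seller keeps y when proposing, then x = 100 − 0.7y and y = 100 − 0.56x.
Solving: x = 100(1 − 0.7) / (1 − 0.56·0.7) = 30 / 0.608 ≈ 49.3421.
The seller gets 100 − 49.3421 ≈ 50.6579.

50.66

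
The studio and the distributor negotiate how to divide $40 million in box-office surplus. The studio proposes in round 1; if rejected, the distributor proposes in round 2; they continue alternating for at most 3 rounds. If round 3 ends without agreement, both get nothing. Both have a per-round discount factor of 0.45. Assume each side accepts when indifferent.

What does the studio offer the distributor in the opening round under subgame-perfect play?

Round 3 (the studio proposes): rejection yields 0 for the distributor; the studio offers 0 and keeps 40.
Round 2 (the distributor proposes): the studio can get 40 next round, worth 0.45 × 40 = 18 now; the distributor offers that and keeps 22.
Round 1 (the studio proposes): the distributor can get 22 next round, worth 0.45 × 22 = 9.9 now. The studio offers 9.9 and keeps 40 − 9.9 = 30.1.

9.9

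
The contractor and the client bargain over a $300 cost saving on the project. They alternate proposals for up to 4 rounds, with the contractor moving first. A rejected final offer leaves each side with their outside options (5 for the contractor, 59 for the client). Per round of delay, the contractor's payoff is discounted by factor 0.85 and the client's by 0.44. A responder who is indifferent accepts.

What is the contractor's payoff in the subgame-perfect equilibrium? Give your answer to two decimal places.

231.65

Round 4 (the client proposes): the contractor gets 5 if talks fail, so the client offers 5 and keeps 295.
Round 3 (the contractor proposes): the client can get 295 next round, worth 0.44 × 295 = 129.8 now, so the contractor offers 129.8, keeping 170.2.
Round 2 (the client proposes): the contractor can get 170.2 next round, worth 0.85 × 170.2 = 144.67 now, so the client offers 144.67, keeping 155.33.
Round 1 (the contractor proposes): the client can get 155.33 next round, worth 0.44 × 155.33 = 68.3452 now, so the contractor offers 68.3452, keeping 231.6548.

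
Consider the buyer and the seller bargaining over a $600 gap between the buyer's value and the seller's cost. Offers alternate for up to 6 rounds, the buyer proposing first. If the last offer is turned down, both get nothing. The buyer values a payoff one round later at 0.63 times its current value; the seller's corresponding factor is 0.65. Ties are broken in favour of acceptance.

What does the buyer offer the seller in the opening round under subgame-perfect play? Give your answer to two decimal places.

Round 6 (the seller proposes): rejection yields 0 for the buyer; the seller offers 0 and keeps 600.
Round 5 (the buyer proposes): the seller can get 600 next round, worth 0.65 × 600 = 390 now, so the buyer offers 390, keeping 210.
Round 4 (the seller proposes): the buyer can get 210 next round, worth 0.63 × 210 = 132.3 now, so the seller offers 132.3, keeping 467.7.
Round 3 (the buyer proposes): the seller can get 467.7 next round, worth 0.65 × 467.7 = 304.005 now; the buyer offers that and keeps 295.995.
Round 2 (the seller proposes): the buyer can get 295.995 next round, worth 0.63 × 295.995 = 186.47685 now. The seller offers 186.47685 and keeps 600 − 186.47685 = 413.52315.
Round 1 (the buyer proposes): the seller can get 413.52315 next round, worth 0.65 × 413.52315 = 268.7900475 now; the buyer offers that and keeps 331.2099525.

268.79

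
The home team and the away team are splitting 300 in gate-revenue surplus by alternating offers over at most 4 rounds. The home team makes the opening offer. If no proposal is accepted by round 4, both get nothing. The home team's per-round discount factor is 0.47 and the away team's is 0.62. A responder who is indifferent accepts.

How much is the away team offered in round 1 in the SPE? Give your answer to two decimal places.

Round 4 (the away team proposes): rejection yields 0 for the home team; the away team offers 0 and keeps 300.
Round 3 (the home team proposes): the away team can get 300 next round, worth 0.62 × 300 = 186 now, so the home team offers 186, keeping 114.
Round 2 (the away team proposes): the home team can get 114 next round, worth 0.47 × 114 = 53.58 now; the away team offers that and keeps 246.42.
Round 1 (the home team proposes): the away team can get 246.42 next round, worth 0.62 × 246.42 = 152.7804 now. The home team offers 152.7804 and keeps 300 − 152.7804 = 147.2196.

152.78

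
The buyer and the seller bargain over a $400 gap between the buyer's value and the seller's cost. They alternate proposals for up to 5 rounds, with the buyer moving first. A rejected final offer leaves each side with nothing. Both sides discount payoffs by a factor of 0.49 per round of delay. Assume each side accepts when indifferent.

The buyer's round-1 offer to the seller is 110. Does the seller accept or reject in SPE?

Reject

Work out the seller's continuation value if the offer is rejected.
Round 5 (the buyer proposes): the seller will accept anything ≥ 0, so the buyer offers 0 and keeps 400.
Round 4 (the seller proposes): the buyer can get 400 next round, worth 0.49 × 400 = 196 now. The seller offers 196 and keeps 400 − 196 = 204.
Round 3 (the buyer proposes): the seller can get 204 next round, worth 0.49 × 204 = 99.96 now; the buyer offers that and keeps 300.04.
Round 2 (the seller proposes): the buyer can get 300.04 next round, worth 0.49 × 300.04 = 147.0196 now. The seller offers 147.0196 and keeps 400 − 147.0196 = 252.9804.
So by rejecting in round 1, the seller gets 252.9804 next round, worth 0.49 × 252.9804 = 123.960396 now.
Offer 110 < 123.960396, so the seller rejects.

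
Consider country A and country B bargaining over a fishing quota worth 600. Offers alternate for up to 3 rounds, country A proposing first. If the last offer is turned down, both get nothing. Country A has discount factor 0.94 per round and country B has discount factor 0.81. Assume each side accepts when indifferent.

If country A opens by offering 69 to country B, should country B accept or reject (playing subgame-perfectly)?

Accept

Round 3 (country A proposes): rejection yields 0 for country B; country A offers 0 and keeps 600.
Round 2 (country B proposes): country A can get 600 next round, worth 0.94 × 600 = 564 now. Country B offers 564 and keeps 600 − 564 = 36.
So by rejecting in round 1, country B gets 36 next round, worth 0.81 × 36 = 29.16 now.
Offer 69 ≥ 29.16, so country B accepts.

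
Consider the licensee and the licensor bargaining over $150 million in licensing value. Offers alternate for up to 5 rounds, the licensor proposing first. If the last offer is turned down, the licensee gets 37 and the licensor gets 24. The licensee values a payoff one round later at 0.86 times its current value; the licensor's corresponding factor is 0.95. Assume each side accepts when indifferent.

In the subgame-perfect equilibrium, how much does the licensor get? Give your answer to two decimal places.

Round 5 (the licensor proposes): the licensee gets 37 if talks fail, so the licensor offers 37 and keeps 113.
Round 4 (the licensee proposes): the licensor can get 113 next round, worth 0.95 × 113 = 107.35 now, so the licensee offers 107.35, keeping 42.65.
Round 3 (the licensor proposes): the licensee can get 42.65 next round, worth 0.86 × 42.65 = 36.679 now. The licensor offers 36.679 and keeps 150 − 36.679 = 113.321.
Round 2 (the licensee proposes): the licensor can get 113.321 next round, worth 0.95 × 113.321 = 107.65495 now, so the licensee offers 107.65495, keeping 42.34505.
Round 1 (the licensor proposes): the licensee can get 42.34505 next round, worth 0.86 × 42.34505 = 36.416743 now. The licensor offers 36.416743 and keeps 150 − 36.416743 = 113.583257.

113.58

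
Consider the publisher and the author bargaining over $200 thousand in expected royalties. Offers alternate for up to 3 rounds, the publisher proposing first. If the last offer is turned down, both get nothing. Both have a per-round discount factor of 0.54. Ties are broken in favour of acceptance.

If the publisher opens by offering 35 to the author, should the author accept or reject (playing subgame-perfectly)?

Reject

Round 3 (the publisher proposes): rejection yields 0 for the author; the publisher offers 0 and keeps 200.
Round 2 (the author proposes): the publisher can get 200 next round, worth 0.54 × 200 = 108 now; the author offers that and keeps 92.
So by rejecting in round 1, the author gets 92 next round, worth 0.54 × 92 = 49.68 now.
Offer 35 < 49.68, so the author rejects.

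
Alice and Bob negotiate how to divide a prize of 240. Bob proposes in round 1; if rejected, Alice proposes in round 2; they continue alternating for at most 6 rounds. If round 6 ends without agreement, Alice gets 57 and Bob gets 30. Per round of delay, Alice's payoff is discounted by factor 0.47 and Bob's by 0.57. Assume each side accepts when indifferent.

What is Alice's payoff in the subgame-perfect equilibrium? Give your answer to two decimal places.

By backward induction:
Round 6 (Alice proposes): Bob gets 30 if talks fail, so Alice offers 30 and keeps 210.
Round 5 (Bob proposes): Alice can get 210 next round, worth 0.47 × 210 = 98.7 now; Bob offers that and keeps 141.3.
Round 4 (Alice proposes): Bob can get 141.3 next round, worth 0.57 × 141.3 = 80.541 now, so Alice offers 80.541, keeping 159.459.
Round 3 (Bob proposes): Alice can get 159.459 next round, worth 0.47 × 159.459 = 74.94573 now. Bob offers 74.94573 and keeps 240 − 74.94573 = 165.05427.
Round 2 (Alice proposes): Bob can get 165.05427 next round, worth 0.57 × 165.05427 = 94.0809339 now, so Alice offers 94.0809339, keeping 145.9190661.
Round 1 (Bob proposes): Alice can get 145.9190661 next round, worth 0.47 × 145.9190661 = 68.581961067 now, so Bob offers 68.581961067, keeping 171.418038933.

68.58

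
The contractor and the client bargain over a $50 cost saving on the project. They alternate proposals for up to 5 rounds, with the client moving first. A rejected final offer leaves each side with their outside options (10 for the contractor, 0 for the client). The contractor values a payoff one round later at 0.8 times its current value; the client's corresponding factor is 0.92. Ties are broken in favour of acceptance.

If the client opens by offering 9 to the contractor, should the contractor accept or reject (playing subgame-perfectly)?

Work out the contractor's continuation value if the offer is rejected.
Round 5 (the client proposes): the contractor gets 10 if talks fail, so the client offers 10 and keeps 40.
Round 4 (the contractor proposes): the client can get 40 next round, worth 0.92 × 40 = 36.8 now; the contractor offers that and keeps 13.2.
Round 3 (the client proposes): the contractor can get 13.2 next round, worth 0.8 × 13.2 = 10.56 now. The client offers 10.56 and keeps 50 − 10.56 = 39.44.
Round 2 (the contractor proposes): the client can get 39.44 next round, worth 0.92 × 39.44 = 36.2848 now. The contractor offers 36.2848 and keeps 50 − 36.2848 = 13.7152.
So by rejecting in round 1, the contractor gets 13.7152 next round, worth 0.8 × 13.7152 = 10.97216 now.
Offer 9 < 10.97216, so the contractor rejects.

Reject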